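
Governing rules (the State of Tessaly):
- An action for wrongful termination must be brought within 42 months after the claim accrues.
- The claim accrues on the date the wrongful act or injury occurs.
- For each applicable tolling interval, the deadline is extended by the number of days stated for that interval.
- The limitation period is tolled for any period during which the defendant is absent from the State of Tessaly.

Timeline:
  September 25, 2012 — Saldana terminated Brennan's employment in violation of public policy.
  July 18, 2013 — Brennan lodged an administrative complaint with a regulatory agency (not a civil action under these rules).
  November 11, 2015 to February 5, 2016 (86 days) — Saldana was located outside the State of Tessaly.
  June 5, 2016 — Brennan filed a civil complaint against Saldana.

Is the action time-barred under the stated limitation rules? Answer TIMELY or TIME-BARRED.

TIMELY

The claim accrued on September 25, 2012, the date of the act.
42 months from September 25, 2012 is March 25, 2016.
The period was tolled for 86 days by the defendant's absence from the jurisdiction (November 11, 2015 to February 5, 2016), pushing the deadline to June 19, 2016.
The other events in the timeline have no effect on the limitation period under the stated rules.
Brennan filed on June 5, 2016, before the June 19, 2016 deadline, so the action is timely.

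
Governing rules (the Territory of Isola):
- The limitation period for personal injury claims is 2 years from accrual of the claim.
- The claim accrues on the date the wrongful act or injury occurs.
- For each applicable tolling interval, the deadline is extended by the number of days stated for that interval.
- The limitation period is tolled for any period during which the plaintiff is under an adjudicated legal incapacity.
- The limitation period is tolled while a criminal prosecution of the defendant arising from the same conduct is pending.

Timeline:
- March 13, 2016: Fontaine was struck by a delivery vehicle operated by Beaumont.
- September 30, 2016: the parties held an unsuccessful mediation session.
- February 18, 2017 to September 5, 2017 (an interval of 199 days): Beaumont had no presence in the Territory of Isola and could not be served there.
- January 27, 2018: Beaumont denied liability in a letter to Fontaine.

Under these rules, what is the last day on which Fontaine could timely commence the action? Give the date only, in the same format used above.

The claim accrued on March 13, 2016, the date of the act.
2 years from March 13, 2016 is March 13, 2018.
The defendant's absence from the jurisdiction from February 18, 2017 to September 5, 2017 does not toll the period, because no stated rule makes the defendant's absence a tolling event.
The other events in the timeline have no effect on the limitation period under the stated rules.

March 13, 2018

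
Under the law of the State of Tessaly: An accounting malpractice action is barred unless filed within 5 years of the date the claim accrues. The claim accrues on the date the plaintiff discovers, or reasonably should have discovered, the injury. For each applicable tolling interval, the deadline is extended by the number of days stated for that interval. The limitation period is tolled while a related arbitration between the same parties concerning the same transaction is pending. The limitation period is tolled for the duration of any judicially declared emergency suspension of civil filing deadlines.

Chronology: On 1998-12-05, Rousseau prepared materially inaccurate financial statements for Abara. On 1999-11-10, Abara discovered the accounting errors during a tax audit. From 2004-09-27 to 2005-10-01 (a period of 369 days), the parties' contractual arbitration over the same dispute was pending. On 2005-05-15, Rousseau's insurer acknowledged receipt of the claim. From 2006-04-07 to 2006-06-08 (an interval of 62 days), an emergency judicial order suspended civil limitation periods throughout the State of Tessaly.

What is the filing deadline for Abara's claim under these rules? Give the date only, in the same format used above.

The claim did not accrue until Abara discovered the injury on 1999-11-10; the 1998-12-05 act date does not start the clock under the stated rule.
Adding the 5 years base period to 1999-11-10 gives a deadline of 2004-11-10, before any tolling.
Because the pending related arbitration ran from 2004-09-27 to 2005-10-01, the deadline is extended by 369 days to 2005-11-14.
The emergency suspension of filing deadlines starting 2006-04-07 came too late — the period had run on 2005-11-14 — and so does not extend the deadline.
Nothing else in the chronology tolls or restarts the period.

2005-11-14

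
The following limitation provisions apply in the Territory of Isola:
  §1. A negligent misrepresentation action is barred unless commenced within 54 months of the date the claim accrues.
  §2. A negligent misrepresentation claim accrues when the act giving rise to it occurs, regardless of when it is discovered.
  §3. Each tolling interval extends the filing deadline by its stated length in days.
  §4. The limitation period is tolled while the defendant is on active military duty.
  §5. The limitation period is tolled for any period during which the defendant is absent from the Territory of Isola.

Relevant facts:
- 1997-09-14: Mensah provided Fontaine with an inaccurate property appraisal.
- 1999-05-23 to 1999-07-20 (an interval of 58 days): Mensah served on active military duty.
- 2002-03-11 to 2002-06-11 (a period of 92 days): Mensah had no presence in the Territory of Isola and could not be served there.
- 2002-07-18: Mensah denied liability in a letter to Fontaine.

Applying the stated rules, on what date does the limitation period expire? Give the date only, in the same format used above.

2002-08-11

The limitation period began to run on 1997-09-14.
The untolled deadline — 54 months after 1997-09-14 — is 2002-03-14.
The defendant's active military service from 1999-05-23 to 1999-07-20 tolled the period for 58 days, extending the deadline to 2002-05-11.
The defendant's absence from the jurisdiction from 2002-03-11 to 2002-06-11 tolled the period for 92 days, extending the deadline to 2002-08-11.
The other events in the timeline have no effect on the limitation period under the stated rules.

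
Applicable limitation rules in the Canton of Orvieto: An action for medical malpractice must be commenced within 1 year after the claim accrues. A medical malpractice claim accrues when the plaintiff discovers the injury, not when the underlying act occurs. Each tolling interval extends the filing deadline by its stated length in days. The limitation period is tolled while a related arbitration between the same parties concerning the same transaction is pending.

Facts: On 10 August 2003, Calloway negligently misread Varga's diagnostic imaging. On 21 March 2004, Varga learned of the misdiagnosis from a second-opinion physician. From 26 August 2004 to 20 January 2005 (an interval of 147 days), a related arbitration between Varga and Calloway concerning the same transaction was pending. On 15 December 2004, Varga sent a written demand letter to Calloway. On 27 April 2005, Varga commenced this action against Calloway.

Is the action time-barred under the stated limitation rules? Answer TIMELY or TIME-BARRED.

Under the discovery rule, the claim accrued on 21 March 2004, when Varga discovered the injury — not on the 10 August 2003 date of the underlying act.
Adding the 1 year base period to 21 March 2004 gives a deadline of 21 March 2005, before any tolling.
The pending related arbitration from 26 August 2004 to 20 January 2005 tolled the period for 147 days, extending the deadline to 15 August 2005.
None of the other events listed affects the running of the period under the stated rules.
The 27 April 2005 filing precedes the 15 August 2005 deadline; the claim is timely.

TIMELY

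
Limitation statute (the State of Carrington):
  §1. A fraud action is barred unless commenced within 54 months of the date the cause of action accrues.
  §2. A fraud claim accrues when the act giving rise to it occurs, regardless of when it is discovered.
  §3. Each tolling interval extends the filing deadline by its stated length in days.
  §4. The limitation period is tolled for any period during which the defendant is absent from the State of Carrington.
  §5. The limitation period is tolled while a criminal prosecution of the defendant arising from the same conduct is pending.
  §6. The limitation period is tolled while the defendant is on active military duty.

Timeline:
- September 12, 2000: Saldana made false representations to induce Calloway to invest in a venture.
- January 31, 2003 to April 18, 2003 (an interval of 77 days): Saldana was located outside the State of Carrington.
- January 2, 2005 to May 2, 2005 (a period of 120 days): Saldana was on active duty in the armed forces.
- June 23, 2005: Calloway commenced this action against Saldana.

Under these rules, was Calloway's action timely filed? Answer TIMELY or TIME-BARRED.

TIMELY

The limitation period began to run on September 12, 2000.
54 months from September 12, 2000 is March 12, 2005.
The defendant's absence from the jurisdiction from January 31, 2003 to April 18, 2003 tolled the period for 77 days, extending the deadline to May 28, 2005.
The defendant's active military service from January 2, 2005 to May 2, 2005 tolled the period for 120 days, extending the deadline to September 25, 2005.
Calloway filed on June 23, 2005, before the September 25, 2005 deadline, so the action is timely.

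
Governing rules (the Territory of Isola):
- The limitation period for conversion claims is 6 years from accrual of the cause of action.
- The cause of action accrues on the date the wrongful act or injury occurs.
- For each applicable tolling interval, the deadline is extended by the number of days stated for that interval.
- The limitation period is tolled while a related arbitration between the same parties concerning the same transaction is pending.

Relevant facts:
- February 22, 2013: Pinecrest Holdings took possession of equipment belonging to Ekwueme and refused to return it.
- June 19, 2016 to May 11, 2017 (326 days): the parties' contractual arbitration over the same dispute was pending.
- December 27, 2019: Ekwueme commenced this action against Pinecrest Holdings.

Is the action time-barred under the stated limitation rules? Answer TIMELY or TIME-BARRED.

The claim accrued on February 22, 2013, when the wrongful act occurred.
Adding the 6 years base period to February 22, 2013 gives a deadline of February 22, 2019, before any tolling.
Because the pending related arbitration ran from June 19, 2016 to May 11, 2017, the deadline is extended by 326 days to January 14, 2020.
Ekwueme filed on December 27, 2019, before the January 14, 2020 deadline, so the action is timely.

TIMELY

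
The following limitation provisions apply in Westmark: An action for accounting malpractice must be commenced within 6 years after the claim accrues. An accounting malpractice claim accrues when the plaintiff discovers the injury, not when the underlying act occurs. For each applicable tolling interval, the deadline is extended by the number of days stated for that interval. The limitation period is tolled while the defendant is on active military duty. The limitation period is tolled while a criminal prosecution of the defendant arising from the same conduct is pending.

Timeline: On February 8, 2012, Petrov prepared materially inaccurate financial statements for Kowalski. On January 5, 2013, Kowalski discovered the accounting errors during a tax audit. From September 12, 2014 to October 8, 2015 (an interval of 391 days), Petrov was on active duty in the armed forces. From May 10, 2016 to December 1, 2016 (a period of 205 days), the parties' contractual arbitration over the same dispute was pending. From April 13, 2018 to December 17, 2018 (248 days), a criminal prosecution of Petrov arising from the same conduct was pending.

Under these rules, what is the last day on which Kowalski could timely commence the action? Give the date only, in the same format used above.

Accrual is tied to discovery, so the period began on January 5, 2013 rather than on February 8, 2012 when the act occurred.
6 years from January 5, 2013 is January 5, 2019.
The period was tolled for 391 days by the defendant's active military service (September 12, 2014 to October 8, 2015), pushing the deadline to January 31, 2020.
Because the pending criminal prosecution ran from April 13, 2018 to December 17, 2018, the deadline is extended by 248 days to October 5, 2020.
Although a pending arbitration ran from May 10, 2016 to December 1, 2016, the stated rules do not make that a tolling event, so it is disregarded.

October 5, 2020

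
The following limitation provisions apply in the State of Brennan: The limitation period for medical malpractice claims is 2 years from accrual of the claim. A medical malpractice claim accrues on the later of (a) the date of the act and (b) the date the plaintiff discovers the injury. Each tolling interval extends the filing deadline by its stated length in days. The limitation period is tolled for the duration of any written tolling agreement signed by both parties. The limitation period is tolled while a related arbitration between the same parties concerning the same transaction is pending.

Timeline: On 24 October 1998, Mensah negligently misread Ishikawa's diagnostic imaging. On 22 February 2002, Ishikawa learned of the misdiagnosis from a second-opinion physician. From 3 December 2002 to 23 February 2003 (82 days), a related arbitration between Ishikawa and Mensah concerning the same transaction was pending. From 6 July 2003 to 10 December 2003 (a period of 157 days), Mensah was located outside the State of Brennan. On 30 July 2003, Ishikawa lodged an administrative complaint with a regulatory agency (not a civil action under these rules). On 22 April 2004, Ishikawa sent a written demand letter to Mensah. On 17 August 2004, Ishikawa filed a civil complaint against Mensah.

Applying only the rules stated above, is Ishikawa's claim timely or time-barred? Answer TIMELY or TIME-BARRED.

TIME-BARRED

Taking the later of the act (24 October 1998) and discovery (22 February 2002), the claim accrued on 22 February 2002.
The untolled deadline — 2 years after 22 February 2002 — is 22 February 2004.
Because the pending related arbitration ran from 3 December 2002 to 23 February 2003, the deadline is extended by 82 days to 14 May 2004.
No stated provision tolls the period for the defendant's absence, so the interval from 6 July 2003 to 10 December 2003 has no effect on the deadline.
Nothing else in the chronology tolls or restarts the period.
Filing on 17 August 2004 missed the 14 May 2004 deadline — the action is time-barred.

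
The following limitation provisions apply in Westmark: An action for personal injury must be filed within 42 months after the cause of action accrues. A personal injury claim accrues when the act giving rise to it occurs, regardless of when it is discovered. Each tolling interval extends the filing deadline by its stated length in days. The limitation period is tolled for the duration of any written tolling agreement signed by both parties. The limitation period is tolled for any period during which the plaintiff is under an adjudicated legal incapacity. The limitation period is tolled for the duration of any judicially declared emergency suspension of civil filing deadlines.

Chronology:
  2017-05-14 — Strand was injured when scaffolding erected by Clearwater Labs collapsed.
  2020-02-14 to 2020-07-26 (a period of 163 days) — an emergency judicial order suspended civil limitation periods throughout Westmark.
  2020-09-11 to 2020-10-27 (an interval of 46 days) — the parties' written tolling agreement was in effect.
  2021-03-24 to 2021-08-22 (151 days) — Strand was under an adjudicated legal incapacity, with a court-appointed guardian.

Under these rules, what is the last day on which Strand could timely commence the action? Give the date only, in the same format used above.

The cause of action accrued on 2017-05-14, the date of the act.
42 months from 2017-05-14 is 2020-11-14.
The period was tolled for 163 days by the emergency suspension of filing deadlines (2020-02-14 to 2020-07-26), pushing the deadline to 2021-04-26.
Because the written tolling agreement ran from 2020-09-11 to 2020-10-27, the deadline is extended by 46 days to 2021-06-11.
Because the plaintiff's legal incapacity ran from 2021-03-24 to 2021-08-22, the deadline is extended by 151 days to 2021-11-09.

2021-11-09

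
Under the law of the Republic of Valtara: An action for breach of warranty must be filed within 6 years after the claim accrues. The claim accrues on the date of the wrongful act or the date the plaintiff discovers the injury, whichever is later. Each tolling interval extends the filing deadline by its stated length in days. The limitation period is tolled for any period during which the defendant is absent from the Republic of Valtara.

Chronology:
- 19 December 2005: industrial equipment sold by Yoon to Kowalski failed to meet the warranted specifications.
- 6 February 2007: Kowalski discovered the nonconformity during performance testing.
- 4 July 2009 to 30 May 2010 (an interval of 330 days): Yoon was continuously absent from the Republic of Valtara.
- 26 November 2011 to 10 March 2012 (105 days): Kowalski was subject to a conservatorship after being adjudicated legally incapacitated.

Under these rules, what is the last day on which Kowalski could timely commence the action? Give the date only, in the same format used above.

The claim accrued on 6 February 2007 — the later of the 19 December 2005 act and the 6 February 2007 discovery.
Adding the 6 years base period to 6 February 2007 gives a deadline of 6 February 2013, before any tolling.
The defendant's absence from the jurisdiction from 4 July 2009 to 30 May 2010 tolled the period for 330 days, extending the deadline to 2 January 2014.
No stated provision tolls the period for the plaintiff's incapacity, so the interval from 26 November 2011 to 10 March 2012 has no effect on the deadline.

2 January 2014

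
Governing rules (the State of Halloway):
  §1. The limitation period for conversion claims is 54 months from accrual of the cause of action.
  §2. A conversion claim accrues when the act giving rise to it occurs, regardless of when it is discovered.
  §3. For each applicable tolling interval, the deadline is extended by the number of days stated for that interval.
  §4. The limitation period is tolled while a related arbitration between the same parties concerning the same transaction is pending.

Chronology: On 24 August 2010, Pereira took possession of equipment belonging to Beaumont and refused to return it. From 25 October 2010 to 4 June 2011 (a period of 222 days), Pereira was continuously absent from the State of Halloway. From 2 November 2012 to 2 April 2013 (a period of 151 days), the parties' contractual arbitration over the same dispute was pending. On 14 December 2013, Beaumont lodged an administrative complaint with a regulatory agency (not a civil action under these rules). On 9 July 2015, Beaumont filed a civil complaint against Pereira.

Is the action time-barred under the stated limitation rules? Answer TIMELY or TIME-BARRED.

The limitation period began to run on 24 August 2010.
The untolled deadline — 54 months after 24 August 2010 — is 24 February 2015.
The pending related arbitration from 2 November 2012 to 2 April 2013 tolled the period for 151 days, extending the deadline to 25 July 2015.
The defendant's absence from the jurisdiction from 25 October 2010 to 4 June 2011 does not toll the period, because no stated rule makes the defendant's absence a tolling event.
The other events in the timeline have no effect on the limitation period under the stated rules.
Beaumont filed on 9 July 2015, before the 25 July 2015 deadline, so the action is timely.

TIMELY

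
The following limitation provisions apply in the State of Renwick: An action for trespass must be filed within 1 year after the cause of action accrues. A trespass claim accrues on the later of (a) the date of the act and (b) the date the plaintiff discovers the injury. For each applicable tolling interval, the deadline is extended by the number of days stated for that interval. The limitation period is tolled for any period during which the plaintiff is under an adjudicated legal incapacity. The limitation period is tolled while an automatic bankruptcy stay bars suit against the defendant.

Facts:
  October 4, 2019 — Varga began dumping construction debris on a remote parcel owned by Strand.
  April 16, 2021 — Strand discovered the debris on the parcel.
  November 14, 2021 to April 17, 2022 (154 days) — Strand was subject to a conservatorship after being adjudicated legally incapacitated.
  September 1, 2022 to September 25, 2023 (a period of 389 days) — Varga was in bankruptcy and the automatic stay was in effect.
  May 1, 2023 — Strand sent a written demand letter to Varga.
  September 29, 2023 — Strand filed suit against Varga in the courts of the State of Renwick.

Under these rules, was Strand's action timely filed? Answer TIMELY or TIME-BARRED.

TIMELY

Because discovery on April 16, 2021 post-dates the October 4, 2019 act, accrual under the later-of rule falls on April 16, 2021.
Adding the 1 year base period to April 16, 2021 gives a deadline of April 16, 2022, before any tolling.
The period was tolled for 154 days by the plaintiff's legal incapacity (November 14, 2021 to April 17, 2022), pushing the deadline to September 17, 2022.
The period was tolled for 389 days by the automatic bankruptcy stay (September 1, 2022 to September 25, 2023), pushing the deadline to October 11, 2023.
Nothing else in the chronology tolls or restarts the period.
The September 29, 2023 filing precedes the October 11, 2023 deadline; the claim is timely.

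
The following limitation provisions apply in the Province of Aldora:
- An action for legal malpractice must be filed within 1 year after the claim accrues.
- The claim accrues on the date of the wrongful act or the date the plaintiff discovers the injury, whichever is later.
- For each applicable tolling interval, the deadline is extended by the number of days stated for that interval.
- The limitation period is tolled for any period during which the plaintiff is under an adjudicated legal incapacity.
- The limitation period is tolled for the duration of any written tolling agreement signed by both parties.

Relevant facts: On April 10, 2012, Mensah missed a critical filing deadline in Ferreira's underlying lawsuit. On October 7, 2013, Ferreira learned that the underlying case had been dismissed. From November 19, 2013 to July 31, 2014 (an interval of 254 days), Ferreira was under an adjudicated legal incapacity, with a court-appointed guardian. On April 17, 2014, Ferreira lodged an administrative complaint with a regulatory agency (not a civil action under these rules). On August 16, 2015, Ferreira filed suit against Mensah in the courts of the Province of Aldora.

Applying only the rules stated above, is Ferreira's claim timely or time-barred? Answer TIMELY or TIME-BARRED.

The claim accrued on October 7, 2013 — the later of the April 10, 2012 act and the October 7, 2013 discovery.
The untolled deadline — 1 year after October 7, 2013 — is October 7, 2014.
Because the plaintiff's legal incapacity ran from November 19, 2013 to July 31, 2014, the deadline is extended by 254 days to June 18, 2015.
The other events in the timeline have no effect on the limitation period under the stated rules.
Filing on August 16, 2015 missed the June 18, 2015 deadline — the action is time-barred.

TIME-BARRED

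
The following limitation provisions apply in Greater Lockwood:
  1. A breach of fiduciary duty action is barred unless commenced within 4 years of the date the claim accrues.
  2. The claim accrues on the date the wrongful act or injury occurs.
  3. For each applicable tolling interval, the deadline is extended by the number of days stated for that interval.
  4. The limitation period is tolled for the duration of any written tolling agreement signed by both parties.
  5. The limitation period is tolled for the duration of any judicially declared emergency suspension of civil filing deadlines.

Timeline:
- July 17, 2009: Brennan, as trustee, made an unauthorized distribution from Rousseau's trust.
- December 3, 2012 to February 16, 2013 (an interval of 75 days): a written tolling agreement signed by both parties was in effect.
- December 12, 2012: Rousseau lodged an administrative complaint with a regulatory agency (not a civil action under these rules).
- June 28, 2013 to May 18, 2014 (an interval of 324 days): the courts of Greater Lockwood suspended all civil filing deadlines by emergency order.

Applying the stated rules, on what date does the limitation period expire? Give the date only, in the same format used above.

August 20, 2014

The limitation period began to run on July 17, 2009.
Adding the 4 years base period to July 17, 2009 gives a deadline of July 17, 2013, before any tolling.
The written tolling agreement from December 3, 2012 to February 16, 2013 tolled the period for 75 days, extending the deadline to September 30, 2013.
Because the emergency suspension of filing deadlines ran from June 28, 2013 to May 18, 2014, the deadline is extended by 324 days to August 20, 2014.
Nothing else in the chronology tolls or restarts the period.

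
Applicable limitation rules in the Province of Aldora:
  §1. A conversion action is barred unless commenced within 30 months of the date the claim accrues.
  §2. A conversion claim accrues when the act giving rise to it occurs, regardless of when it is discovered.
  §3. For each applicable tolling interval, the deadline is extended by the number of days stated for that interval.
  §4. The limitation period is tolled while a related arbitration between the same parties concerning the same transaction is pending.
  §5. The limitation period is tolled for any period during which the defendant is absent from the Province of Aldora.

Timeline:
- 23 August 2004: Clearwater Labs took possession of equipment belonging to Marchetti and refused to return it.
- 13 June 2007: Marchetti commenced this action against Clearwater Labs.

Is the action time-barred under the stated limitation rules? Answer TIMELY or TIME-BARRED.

TIME-BARRED

The limitation period began to run on 23 August 2004.
The untolled deadline — 30 months after 23 August 2004 — is 23 February 2007.
The 13 June 2007 filing falls after the 23 February 2007 deadline; the claim is time-barred.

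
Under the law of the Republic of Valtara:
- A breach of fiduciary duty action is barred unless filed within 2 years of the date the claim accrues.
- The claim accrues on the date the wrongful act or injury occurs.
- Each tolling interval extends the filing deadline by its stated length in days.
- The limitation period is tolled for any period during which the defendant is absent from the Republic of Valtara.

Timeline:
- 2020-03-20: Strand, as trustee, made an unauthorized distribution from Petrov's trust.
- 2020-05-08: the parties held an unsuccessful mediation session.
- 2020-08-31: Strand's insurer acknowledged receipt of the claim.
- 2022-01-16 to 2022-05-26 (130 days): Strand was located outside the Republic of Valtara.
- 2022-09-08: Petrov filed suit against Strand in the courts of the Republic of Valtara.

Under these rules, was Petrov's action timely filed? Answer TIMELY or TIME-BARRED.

The limitation period began to run on 2020-03-20.
2 years from 2020-03-20 is 2022-03-20.
Because the defendant's absence from the jurisdiction ran from 2022-01-16 to 2022-05-26, the deadline is extended by 130 days to 2022-07-28.
None of the other events listed affects the running of the period under the stated rules.
The 2022-09-08 filing falls after the 2022-07-28 deadline; the claim is time-barred.

TIME-BARRED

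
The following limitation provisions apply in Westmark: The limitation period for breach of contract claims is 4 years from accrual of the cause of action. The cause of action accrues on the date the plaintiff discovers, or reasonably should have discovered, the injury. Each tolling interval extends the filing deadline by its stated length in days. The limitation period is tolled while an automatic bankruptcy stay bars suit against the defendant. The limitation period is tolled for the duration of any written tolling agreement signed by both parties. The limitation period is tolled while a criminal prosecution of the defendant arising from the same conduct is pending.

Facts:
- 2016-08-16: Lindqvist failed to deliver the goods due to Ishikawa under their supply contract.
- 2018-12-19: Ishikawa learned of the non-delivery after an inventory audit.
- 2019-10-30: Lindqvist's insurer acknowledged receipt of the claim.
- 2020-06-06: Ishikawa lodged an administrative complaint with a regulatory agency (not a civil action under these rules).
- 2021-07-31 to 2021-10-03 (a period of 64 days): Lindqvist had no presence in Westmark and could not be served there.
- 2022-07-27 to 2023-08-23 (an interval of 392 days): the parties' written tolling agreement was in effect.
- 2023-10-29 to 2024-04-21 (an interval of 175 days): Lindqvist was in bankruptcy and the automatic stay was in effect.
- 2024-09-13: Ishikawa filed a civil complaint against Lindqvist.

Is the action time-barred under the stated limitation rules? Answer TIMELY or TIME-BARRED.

TIME-BARRED

The claim did not accrue until Ishikawa discovered the injury on 2018-12-19; the 2016-08-16 act date does not start the clock under the stated rule.
Adding the 4 years base period to 2018-12-19 gives a deadline of 2022-12-19, before any tolling.
The written tolling agreement from 2022-07-27 to 2023-08-23 tolled the period for 392 days, extending the deadline to 2024-01-15.
Because the automatic bankruptcy stay ran from 2023-10-29 to 2024-04-21, the deadline is extended by 175 days to 2024-07-08.
Although the defendant's absence ran from 2021-07-31 to 2021-10-03, the stated rules do not make that a tolling event, so it is disregarded.
None of the other events listed affects the running of the period under the stated rules.
Filing on 2024-09-13 missed the 2024-07-08 deadline — the action is time-barred.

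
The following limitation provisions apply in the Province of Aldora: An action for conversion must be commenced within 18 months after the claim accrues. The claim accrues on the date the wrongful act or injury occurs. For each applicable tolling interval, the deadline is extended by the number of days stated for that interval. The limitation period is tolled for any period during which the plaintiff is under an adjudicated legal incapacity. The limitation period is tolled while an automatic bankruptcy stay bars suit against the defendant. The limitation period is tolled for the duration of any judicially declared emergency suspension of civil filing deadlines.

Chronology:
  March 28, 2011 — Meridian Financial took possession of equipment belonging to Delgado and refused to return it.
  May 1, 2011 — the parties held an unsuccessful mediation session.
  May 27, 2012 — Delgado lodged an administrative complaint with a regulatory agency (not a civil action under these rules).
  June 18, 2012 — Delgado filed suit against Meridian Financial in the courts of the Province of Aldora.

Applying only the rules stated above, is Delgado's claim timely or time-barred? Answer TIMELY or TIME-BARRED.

TIMELY

The claim accrued on March 28, 2011, when the wrongful act occurred.
18 months from March 28, 2011 is September 28, 2012.
None of the other events listed affects the running of the period under the stated rules.
Filing on June 18, 2012 beat the September 28, 2012 deadline — the action is timely.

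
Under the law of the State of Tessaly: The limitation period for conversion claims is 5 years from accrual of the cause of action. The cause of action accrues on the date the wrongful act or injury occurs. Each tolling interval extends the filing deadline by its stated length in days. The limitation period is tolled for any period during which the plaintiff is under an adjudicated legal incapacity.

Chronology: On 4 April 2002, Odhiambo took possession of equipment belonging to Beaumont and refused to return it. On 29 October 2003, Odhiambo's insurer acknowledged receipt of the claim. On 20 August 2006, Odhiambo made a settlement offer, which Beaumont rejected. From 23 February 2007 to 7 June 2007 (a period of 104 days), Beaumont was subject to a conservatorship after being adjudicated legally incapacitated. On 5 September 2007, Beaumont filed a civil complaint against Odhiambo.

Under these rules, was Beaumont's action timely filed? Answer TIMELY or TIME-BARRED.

The limitation period began to run on 4 April 2002.
Adding the 5 years base period to 4 April 2002 gives a deadline of 4 April 2007, before any tolling.
Because the plaintiff's legal incapacity ran from 23 February 2007 to 7 June 2007, the deadline is extended by 104 days to 17 July 2007.
Nothing else in the chronology tolls or restarts the period.
Beaumont filed on 5 September 2007, after the 17 July 2007 deadline, so the action is time-barred.

TIME-BARRED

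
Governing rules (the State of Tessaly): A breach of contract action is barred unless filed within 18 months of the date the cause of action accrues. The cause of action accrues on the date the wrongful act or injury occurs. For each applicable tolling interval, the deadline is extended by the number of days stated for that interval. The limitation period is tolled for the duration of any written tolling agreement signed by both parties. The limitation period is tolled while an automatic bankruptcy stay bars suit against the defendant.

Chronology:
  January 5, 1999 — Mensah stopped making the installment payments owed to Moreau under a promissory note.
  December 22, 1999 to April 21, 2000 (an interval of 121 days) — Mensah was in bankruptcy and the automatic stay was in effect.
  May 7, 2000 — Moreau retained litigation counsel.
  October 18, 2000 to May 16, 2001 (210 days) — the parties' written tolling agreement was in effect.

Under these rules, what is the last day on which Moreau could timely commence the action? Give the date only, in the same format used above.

June 1, 2001

The limitation period began to run on January 5, 1999.
Adding the 18 months base period to January 5, 1999 gives a deadline of July 5, 2000, before any tolling.
The automatic bankruptcy stay from December 22, 1999 to April 21, 2000 tolled the period for 121 days, extending the deadline to November 3, 2000.
The written tolling agreement from October 18, 2000 to May 16, 2001 tolled the period for 210 days, extending the deadline to June 1, 2001.
The other events in the timeline have no effect on the limitation period under the stated rules.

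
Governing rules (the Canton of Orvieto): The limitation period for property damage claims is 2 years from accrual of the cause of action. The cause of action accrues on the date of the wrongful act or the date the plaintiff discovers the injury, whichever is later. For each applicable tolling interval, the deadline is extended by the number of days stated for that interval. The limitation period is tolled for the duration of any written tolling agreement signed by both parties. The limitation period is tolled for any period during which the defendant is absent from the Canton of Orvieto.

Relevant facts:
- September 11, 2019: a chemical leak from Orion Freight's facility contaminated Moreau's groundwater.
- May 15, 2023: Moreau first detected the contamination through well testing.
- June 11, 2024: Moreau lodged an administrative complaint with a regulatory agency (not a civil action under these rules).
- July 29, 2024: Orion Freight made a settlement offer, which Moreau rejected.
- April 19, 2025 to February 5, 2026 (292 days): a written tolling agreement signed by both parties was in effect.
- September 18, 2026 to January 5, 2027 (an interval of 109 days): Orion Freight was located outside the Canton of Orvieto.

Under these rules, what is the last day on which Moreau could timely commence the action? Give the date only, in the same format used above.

March 3, 2026

The claim accrued on May 15, 2023 — the later of the September 11, 2019 act and the May 15, 2023 discovery.
The untolled deadline — 2 years after May 15, 2023 — is May 15, 2025.
The written tolling agreement from April 19, 2025 to February 5, 2026 tolled the period for 292 days, extending the deadline to March 3, 2026.
The defendant's absence from the jurisdiction starting September 18, 2026 came too late — the period had run on March 3, 2026 — and so does not extend the deadline.
The other events in the timeline have no effect on the limitation period under the stated rules.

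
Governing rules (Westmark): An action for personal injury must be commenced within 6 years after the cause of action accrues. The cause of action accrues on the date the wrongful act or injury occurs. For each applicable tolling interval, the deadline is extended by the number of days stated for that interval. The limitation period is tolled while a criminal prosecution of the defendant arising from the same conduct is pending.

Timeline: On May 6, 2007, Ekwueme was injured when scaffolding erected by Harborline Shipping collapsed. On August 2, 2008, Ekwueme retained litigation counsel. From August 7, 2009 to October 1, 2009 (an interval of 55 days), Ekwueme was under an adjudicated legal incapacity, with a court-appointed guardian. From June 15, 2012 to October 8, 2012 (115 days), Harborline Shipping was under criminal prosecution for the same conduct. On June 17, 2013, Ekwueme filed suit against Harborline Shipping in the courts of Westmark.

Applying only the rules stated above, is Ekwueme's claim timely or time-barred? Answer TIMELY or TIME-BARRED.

The cause of action accrued on May 6, 2007, the date of the act.
6 years from May 6, 2007 is May 6, 2013.
The period was tolled for 115 days by the pending criminal prosecution (June 15, 2012 to October 8, 2012), pushing the deadline to August 29, 2013.
No stated provision tolls the period for the plaintiff's incapacity, so the interval from August 7, 2009 to October 1, 2009 has no effect on the deadline.
The other events in the timeline have no effect on the limitation period under the stated rules.
Ekwueme filed on June 17, 2013, before the August 29, 2013 deadline, so the action is timely.

TIMELY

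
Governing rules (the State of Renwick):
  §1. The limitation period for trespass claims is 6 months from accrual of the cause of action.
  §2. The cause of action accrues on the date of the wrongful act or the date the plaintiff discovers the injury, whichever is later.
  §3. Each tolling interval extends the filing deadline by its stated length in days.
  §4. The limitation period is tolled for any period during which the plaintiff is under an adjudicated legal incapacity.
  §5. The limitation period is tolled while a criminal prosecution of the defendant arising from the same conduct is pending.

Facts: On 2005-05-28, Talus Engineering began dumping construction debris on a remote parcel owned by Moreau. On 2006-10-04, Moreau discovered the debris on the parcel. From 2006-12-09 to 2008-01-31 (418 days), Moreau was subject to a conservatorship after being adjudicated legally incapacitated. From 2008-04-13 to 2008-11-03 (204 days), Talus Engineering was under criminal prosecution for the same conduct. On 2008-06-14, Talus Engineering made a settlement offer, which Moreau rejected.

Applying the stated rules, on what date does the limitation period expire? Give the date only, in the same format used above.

Taking the later of the act (2005-05-28) and discovery (2006-10-04), the claim accrued on 2006-10-04.
The untolled deadline — 6 months after 2006-10-04 — is 2007-04-04.
The period was tolled for 418 days by the plaintiff's legal incapacity (2006-12-09 to 2008-01-31), pushing the deadline to 2008-05-26.
Because the pending criminal prosecution ran from 2008-04-13 to 2008-11-03, the deadline is extended by 204 days to 2008-12-16.
Nothing else in the chronology tolls or restarts the period.

2008-12-16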